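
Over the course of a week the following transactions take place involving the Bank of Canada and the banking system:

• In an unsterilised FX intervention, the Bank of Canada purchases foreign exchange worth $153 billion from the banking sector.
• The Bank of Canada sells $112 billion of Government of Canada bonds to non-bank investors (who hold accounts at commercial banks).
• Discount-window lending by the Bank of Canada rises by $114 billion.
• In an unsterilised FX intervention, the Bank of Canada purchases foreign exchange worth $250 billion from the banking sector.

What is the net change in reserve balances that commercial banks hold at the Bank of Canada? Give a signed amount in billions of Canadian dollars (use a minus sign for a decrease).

FX purchase $153 billion: the Bank of Canada pays by crediting reserve accounts → +$153B.
Asset sale (to non-banks) $112 billion: the non-bank buyers' banks settle from reserves → −$112B.
Discount-window loan $114 billion: the loan is credited to the bank's reserve account → +$114B.
FX purchase $250 billion: the Bank of Canada pays by crediting reserve accounts → +$250B.
Net: 153 − 112 + 114 + 250 = +$405 billion.

+$405 billion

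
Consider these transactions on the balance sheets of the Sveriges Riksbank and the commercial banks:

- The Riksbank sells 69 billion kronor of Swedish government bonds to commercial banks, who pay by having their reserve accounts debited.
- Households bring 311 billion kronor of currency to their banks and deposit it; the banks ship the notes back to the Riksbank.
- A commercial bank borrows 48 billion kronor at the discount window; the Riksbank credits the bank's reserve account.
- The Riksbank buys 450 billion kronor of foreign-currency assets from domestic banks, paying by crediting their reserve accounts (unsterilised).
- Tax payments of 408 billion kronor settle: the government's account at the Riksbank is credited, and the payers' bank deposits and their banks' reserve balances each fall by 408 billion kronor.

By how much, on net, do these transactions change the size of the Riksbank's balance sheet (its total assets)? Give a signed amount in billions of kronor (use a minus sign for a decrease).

Riksbank balance sheet:
  Assets:      Securities −69B, Loans to banks +48B, Foreign assets +450B
  Liabilities: Bank reserves +332B, Currency in circulation −311B, Government deposits +408B
Commercial banking system:
  Assets:      Reserves at CB +332B, Securities +69B, Foreign assets −450B
  Liabilities: Checkable deposits −97B, Borrowings from CB +48B
Change in total Riksbank assets = +429 billion.

+429 billion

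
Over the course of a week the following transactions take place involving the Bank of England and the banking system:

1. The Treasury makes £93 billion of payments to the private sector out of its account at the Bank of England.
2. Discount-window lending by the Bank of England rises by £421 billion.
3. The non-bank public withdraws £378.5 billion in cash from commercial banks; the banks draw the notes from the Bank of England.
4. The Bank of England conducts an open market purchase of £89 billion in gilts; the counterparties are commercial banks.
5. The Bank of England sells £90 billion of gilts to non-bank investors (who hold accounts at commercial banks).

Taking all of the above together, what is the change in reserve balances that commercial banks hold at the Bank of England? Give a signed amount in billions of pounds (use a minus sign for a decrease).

Bank of England balance sheet:
  Assets:      Securities −£1B, Loans to banks +£421B
  Liabilities: Bank reserves +£134.5B, Currency in circulation +£378.5B, Government deposits −£93B
Commercial banking system:
  Assets:      Reserves at CB +£134.5B, Securities −£89B
  Liabilities: Checkable deposits −£375.5B, Borrowings from CB +£421B
So the change in reserve balances that commercial banks hold at the Bank of England is +£134.5 billion.

+£134.5 billion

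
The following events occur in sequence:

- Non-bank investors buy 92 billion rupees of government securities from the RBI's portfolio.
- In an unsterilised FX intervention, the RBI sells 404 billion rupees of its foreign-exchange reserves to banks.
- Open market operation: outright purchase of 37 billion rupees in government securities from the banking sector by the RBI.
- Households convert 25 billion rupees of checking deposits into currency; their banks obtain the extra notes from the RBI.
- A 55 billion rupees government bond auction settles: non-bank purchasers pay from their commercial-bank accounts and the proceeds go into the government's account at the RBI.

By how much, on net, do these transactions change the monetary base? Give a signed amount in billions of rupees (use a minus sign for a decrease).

-514 billion

Asset sale (to non-banks) 92 billion rupees: RBI balance sheet contracts → −92B.
FX sale 404 billion rupees: RBI balance sheet contracts → −404B.
OMO purchase (from banks) 37 billion rupees: RBI balance sheet expands → +37B.
Currency withdrawal 25 billion rupees: just a shift between currency and reserves — both are base money → 0.
Government account inflow 55 billion rupees: reserves shift to a non-base liability → −55B.
Net: −92 − 404 + 37 + 0 − 55 = -514 billion.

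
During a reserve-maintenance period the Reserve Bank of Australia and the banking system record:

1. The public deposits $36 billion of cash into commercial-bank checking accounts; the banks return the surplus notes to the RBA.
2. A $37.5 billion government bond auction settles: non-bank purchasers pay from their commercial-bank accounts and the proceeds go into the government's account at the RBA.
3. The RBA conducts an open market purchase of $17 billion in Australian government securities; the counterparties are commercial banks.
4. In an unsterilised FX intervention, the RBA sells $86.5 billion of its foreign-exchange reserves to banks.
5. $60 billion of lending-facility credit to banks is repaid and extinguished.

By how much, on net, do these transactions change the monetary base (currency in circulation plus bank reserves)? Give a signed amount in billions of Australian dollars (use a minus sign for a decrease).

-$167 billion

Currency deposit $36 billion: just a shift between currency and reserves — both are base money → 0.
Government account inflow $37.5 billion: reserves shift to a non-base liability → −$37.5B.
OMO purchase (from banks) $17 billion: RBA balance sheet expands → +$17B.
FX sale $86.5 billion: RBA balance sheet contracts → −$86.5B.
Discount-window repayment $60 billion: RBA balance sheet contracts → −$60B.
Net: 0 − 37.5 + 17 − 86.5 − 60 = -$167 billion.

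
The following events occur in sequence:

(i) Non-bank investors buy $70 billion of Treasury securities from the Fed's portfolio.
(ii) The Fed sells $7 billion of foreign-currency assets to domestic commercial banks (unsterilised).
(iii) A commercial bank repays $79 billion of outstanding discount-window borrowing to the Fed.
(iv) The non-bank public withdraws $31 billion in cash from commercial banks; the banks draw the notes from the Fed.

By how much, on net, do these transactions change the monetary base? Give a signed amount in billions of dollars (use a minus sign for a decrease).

-$156 billion

Asset sale (to non-banks) $70 billion: Fed balance sheet contracts → −$70B.
FX sale $7 billion: Fed balance sheet contracts → −$7B.
Discount-window repayment $79 billion: Fed balance sheet contracts → −$79B.
Currency withdrawal $31 billion: just a shift between currency and reserves — both are base money → 0.
Net: −70 − 7 − 79 + 0 = -$156 billion.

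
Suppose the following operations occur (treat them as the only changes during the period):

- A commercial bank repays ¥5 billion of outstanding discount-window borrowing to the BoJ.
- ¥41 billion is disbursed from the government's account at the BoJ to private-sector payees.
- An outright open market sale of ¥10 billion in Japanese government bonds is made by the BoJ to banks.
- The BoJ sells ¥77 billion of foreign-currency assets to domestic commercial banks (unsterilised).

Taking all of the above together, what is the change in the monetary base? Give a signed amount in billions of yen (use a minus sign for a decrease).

-¥51 billion

BoJ balance sheet:
  Assets:      Securities −¥10B, Loans to banks −¥5B, Foreign assets −¥77B
  Liabilities: Bank reserves −¥51B, Government deposits −¥41B
Monetary base = currency + reserves: 0 + (−¥51B) = -¥51 billion.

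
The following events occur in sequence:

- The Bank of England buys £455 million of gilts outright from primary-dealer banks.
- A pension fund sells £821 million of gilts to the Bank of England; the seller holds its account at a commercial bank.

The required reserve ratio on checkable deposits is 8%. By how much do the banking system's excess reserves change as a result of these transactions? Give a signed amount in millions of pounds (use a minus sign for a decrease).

+£1210.32 million

OMO purchase (from banks) £455 million: reserves +£455M, deposits 0.
Asset purchase (from non-banks) £821 million: reserves +£821M, deposits +£821M.
Totals: Δreserves = +£1276M, Δdeposits = +£821M.
Δrequired reserves = 8% × +£821M = +£65.68M.
Δexcess reserves = Δreserves − Δrequired = +£1276M − (+£65.68M) = +£1210.32 million.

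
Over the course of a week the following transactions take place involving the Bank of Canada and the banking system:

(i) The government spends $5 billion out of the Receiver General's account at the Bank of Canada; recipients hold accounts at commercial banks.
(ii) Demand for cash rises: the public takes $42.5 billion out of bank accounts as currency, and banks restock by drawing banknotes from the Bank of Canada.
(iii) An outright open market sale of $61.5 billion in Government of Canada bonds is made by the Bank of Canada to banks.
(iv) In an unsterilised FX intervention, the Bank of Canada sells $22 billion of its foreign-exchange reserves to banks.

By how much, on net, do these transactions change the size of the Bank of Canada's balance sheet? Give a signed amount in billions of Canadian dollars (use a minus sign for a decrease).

-$83.5 billion

Bank of Canada balance sheet:
  Assets:      Securities −$61.5B, Foreign assets −$22B
  Liabilities: Bank reserves −$121B, Currency in circulation +$42.5B, Government deposits −$5B
Change in total Bank of Canada assets = -$83.5 billion.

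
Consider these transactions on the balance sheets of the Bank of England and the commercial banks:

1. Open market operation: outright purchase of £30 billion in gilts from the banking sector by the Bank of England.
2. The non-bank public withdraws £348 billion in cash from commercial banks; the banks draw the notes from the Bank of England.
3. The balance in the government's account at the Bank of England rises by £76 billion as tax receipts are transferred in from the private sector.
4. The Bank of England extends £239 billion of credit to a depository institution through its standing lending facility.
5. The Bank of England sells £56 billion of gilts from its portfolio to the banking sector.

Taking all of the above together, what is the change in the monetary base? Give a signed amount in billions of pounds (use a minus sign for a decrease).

+£137 billion

Bank of England balance sheet:
  Assets:      Securities −£26B, Loans to banks +£239B
  Liabilities: Bank reserves −£211B, Currency in circulation +£348B, Government deposits +£76B
Commercial banking system:
  Assets:      Reserves at CB −£211B, Securities +£26B
  Liabilities: Checkable deposits −£424B, Borrowings from CB +£239B
Monetary base = currency + reserves: +£348B + (−£211B) = +£137 billion.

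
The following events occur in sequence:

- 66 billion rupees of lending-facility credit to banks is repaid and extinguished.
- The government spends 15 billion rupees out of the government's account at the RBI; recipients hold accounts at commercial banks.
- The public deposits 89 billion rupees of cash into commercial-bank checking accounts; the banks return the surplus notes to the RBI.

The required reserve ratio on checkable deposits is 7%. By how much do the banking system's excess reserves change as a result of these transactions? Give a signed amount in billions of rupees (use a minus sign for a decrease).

Discount-window repayment 66 billion rupees: reserves −66B, deposits 0.
Government spending 15 billion rupees: reserves +15B, deposits +15B.
Currency deposit 89 billion rupees: reserves +89B, deposits +89B.
Totals: Δreserves = +38B, Δdeposits = +104B.
Δrequired reserves = 7% × +104B = +7.28B.
Δexcess reserves = Δreserves − Δrequired = +38B − (+7.28B) = +30.72 billion.

+30.72 billion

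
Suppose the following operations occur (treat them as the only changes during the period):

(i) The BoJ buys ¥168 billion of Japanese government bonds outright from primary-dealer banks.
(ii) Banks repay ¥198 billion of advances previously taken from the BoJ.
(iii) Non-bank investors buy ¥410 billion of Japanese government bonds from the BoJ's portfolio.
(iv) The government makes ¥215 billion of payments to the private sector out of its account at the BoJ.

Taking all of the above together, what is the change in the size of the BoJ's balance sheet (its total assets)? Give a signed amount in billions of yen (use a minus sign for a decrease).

OMO purchase (from banks) ¥168 billion: a BoJ asset is acquired → +¥168B.
Discount-window repayment ¥198 billion: a BoJ asset is shed → −¥198B.
Asset sale (to non-banks) ¥410 billion: a BoJ asset is shed → −¥410B.
Government spending ¥215 billion: only the composition of liabilities changes → 0.
Net: 168 − 198 − 410 + 0 = -¥440 billion.

-¥440 billion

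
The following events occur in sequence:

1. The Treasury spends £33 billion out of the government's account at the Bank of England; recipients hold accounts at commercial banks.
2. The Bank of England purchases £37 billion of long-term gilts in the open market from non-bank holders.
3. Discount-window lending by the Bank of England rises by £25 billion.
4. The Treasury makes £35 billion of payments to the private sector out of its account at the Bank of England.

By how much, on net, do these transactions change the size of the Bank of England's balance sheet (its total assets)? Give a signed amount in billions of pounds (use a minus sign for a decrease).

+£62 billion

Government spending £33 billion: only the composition of liabilities changes → 0.
Asset purchase (from non-banks) £37 billion: a Bank of England asset is acquired → +£37B.
Discount-window loan £25 billion: a Bank of England asset is acquired → +£25B.
Government spending £35 billion: only the composition of liabilities changes → 0.
Net: 0 + 37 + 25 + 0 = +£62 billion.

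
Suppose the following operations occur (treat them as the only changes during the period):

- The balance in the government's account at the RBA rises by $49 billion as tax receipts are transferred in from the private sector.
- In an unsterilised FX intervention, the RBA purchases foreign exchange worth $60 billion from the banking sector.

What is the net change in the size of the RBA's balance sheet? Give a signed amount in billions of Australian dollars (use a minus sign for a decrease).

+$60 billion

Government account inflow $49 billion: only the composition of liabilities changes → 0.
FX purchase $60 billion: an RBA asset is acquired → +$60B.
Net: 0 + 60 = +$60 billion.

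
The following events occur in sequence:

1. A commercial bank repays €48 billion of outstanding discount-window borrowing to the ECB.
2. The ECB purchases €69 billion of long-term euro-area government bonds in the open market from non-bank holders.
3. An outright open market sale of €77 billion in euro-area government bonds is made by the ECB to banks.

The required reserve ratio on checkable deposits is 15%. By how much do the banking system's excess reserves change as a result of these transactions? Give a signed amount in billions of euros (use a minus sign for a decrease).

Discount-window repayment €48 billion: reserves −€48B, deposits 0.
Asset purchase (from non-banks) €69 billion: reserves +€69B, deposits +€69B.
OMO sale (to banks) €77 billion: reserves −€77B, deposits 0.
Totals: Δreserves = −€56B, Δdeposits = +€69B.
Δrequired reserves = 15% × +€69B = +€10.35B.
Δexcess reserves = Δreserves − Δrequired = −€56B − (+€10.35B) = -€66.35 billion.

-€66.35 billion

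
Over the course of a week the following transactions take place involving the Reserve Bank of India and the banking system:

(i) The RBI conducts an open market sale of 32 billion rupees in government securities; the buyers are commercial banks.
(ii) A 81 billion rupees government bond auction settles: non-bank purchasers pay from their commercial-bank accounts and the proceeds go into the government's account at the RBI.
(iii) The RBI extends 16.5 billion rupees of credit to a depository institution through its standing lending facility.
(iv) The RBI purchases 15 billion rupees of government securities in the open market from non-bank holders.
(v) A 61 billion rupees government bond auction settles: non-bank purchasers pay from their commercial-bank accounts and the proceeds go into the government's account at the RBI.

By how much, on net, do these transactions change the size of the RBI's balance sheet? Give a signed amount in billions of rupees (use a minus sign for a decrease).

OMO sale (to banks) 32 billion rupees: an RBI asset is shed → −32B.
Government account inflow 81 billion rupees: only the composition of liabilities changes → 0.
Discount-window loan 16.5 billion rupees: an RBI asset is acquired → +16.5B.
Asset purchase (from non-banks) 15 billion rupees: an RBI asset is acquired → +15B.
Government account inflow 61 billion rupees: only the composition of liabilities changes → 0.
Net: −32 + 0 + 16.5 + 15 + 0 = -0.5 billion.

-0.5 billion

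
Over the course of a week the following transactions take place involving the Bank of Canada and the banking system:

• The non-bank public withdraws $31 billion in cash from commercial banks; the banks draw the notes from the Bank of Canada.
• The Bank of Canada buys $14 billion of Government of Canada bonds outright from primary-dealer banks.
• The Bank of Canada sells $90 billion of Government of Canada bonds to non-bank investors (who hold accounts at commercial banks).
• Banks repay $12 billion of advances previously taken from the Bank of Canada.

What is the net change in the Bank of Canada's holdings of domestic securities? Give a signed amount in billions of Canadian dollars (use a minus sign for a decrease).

Currency withdrawal $31 billion: the Bank of Canada's securities portfolio is untouched → 0.
OMO purchase (from banks) $14 billion: securities added to the Bank of Canada's portfolio → +$14B.
Asset sale (to non-banks) $90 billion: securities removed from the Bank of Canada's portfolio → −$90B.
Discount-window repayment $12 billion: the Bank of Canada's securities portfolio is untouched → 0.
Net: 0 + 14 − 90 + 0 = -$76 billion.

-$76 billion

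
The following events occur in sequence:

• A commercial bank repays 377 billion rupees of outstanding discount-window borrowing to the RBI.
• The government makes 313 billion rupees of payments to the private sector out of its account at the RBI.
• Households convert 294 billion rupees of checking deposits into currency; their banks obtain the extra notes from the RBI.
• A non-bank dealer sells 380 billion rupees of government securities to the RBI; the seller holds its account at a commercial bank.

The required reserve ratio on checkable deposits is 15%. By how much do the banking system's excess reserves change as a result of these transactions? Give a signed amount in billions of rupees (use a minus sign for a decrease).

-37.85 billion

Discount-window repayment 377 billion rupees: reserves −377B, deposits 0.
Government spending 313 billion rupees: reserves +313B, deposits +313B.
Currency withdrawal 294 billion rupees: reserves −294B, deposits −294B.
Asset purchase (from non-banks) 380 billion rupees: reserves +380B, deposits +380B.
Totals: Δreserves = +22B, Δdeposits = +399B.
Δrequired reserves = 15% × +399B = +59.85B.
Δexcess reserves = Δreserves − Δrequired = +22B − (+59.85B) = -37.85 billion.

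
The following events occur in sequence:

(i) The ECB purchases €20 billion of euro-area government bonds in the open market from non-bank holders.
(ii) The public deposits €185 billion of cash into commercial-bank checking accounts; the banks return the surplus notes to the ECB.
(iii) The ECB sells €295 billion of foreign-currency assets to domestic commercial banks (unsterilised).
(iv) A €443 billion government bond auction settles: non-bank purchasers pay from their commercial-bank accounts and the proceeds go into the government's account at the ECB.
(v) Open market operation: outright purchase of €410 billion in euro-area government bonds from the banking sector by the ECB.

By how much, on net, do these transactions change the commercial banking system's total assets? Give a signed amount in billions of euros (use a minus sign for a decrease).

-€238 billion

Asset purchase (from non-banks) €20 billion: bank balance sheets expand → +€20B.
Currency deposit €185 billion: bank balance sheets expand → +€185B.
FX sale €295 billion: just an asset swap on bank balance sheets → 0.
Government account inflow €443 billion: bank balance sheets shrink → −€443B.
OMO purchase (from banks) €410 billion: just an asset swap on bank balance sheets → 0.
Net: 20 + 185 + 0 − 443 + 0 = -€238 billion.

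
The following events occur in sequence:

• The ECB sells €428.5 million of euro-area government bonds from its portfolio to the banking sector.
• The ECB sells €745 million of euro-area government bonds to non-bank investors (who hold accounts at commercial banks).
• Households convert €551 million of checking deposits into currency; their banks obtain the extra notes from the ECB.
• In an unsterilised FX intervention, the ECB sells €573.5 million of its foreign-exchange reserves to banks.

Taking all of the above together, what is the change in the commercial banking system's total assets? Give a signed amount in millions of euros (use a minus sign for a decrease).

OMO sale (to banks) €428.5 million: just an asset swap on bank balance sheets → 0.
Asset sale (to non-banks) €745 million: bank balance sheets shrink → −€745M.
Currency withdrawal €551 million: bank balance sheets shrink → −€551M.
FX sale €573.5 million: just an asset swap on bank balance sheets → 0.
Net: 0 − 745 − 551 + 0 = -€1296 million.

-€1296 million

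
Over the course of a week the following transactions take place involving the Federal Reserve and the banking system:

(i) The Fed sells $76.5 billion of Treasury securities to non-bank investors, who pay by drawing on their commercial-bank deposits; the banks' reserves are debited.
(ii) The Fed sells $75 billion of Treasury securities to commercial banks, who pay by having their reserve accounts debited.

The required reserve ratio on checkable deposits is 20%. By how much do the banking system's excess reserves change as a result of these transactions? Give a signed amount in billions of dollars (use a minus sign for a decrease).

Asset sale (to non-banks) $76.5 billion: reserves −$76.5B, deposits −$76.5B.
OMO sale (to banks) $75 billion: reserves −$75B, deposits 0.
Totals: Δreserves = −$151.5B, Δdeposits = −$76.5B.
Δrequired reserves = 20% × −$76.5B = −$15.3B.
Δexcess reserves = Δreserves − Δrequired = −$151.5B − (−$15.3B) = -$136.2 billion.

-$136.2 billion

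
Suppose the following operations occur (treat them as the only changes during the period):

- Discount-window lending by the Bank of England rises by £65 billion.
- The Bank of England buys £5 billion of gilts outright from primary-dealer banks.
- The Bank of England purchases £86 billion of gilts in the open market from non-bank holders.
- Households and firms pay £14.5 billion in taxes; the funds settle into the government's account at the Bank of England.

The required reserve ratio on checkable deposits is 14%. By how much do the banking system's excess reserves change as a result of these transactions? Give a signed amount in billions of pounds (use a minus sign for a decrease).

+£131.49 billion

Discount-window loan £65 billion: reserves +£65B, deposits 0.
OMO purchase (from banks) £5 billion: reserves +£5B, deposits 0.
Asset purchase (from non-banks) £86 billion: reserves +£86B, deposits +£86B.
Government account inflow £14.5 billion: reserves −£14.5B, deposits −£14.5B.
Totals: Δreserves = +£141.5B, Δdeposits = +£71.5B.
Δrequired reserves = 14% × +£71.5B = +£10.01B.
Δexcess reserves = Δreserves − Δrequired = +£141.5B − (+£10.01B) = +£131.49 billion.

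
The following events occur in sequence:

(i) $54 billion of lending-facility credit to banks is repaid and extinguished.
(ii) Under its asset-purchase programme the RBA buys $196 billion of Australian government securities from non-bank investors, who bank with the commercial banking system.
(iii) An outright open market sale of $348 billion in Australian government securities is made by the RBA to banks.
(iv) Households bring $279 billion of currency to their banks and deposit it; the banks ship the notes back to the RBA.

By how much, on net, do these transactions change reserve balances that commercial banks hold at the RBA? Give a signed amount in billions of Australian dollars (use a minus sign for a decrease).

Discount-window repayment $54 billion: repayment is debited from reserves → −$54B.
Asset purchase (from non-banks) $196 billion: the RBA pays by crediting reserve accounts → +$196B.
OMO sale (to banks) $348 billion: the buying banks pay out of their reserve balances → −$348B.
Currency deposit $279 billion: returned notes are swapped for reserve credit → +$279B.
Net: −54 + 196 − 348 + 279 = +$73 billion.

+$73 billion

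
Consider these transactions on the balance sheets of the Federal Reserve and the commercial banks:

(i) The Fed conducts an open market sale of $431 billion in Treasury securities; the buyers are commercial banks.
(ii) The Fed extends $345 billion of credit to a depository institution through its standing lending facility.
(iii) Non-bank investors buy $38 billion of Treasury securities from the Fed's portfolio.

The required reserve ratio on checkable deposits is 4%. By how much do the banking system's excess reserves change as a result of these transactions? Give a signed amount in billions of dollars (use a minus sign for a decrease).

-$122.48 billion

OMO sale (to banks) $431 billion: reserves −$431B, deposits 0.
Discount-window loan $345 billion: reserves +$345B, deposits 0.
Asset sale (to non-banks) $38 billion: reserves −$38B, deposits −$38B.
Totals: Δreserves = −$124B, Δdeposits = −$38B.
Δrequired reserves = 4% × −$38B = −$1.52B.
Δexcess reserves = Δreserves − Δrequired = −$124B − (−$1.52B) = -$122.48 billion.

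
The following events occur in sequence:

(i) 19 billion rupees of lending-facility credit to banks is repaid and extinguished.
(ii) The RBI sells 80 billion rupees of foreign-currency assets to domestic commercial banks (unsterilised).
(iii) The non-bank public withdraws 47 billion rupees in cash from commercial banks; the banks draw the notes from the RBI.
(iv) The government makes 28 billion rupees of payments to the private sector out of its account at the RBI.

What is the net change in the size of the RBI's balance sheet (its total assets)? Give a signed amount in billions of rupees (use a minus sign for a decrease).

RBI balance sheet:
  Assets:      Loans to banks −19B, Foreign assets −80B
  Liabilities: Bank reserves −118B, Currency in circulation +47B, Government deposits −28B
Change in total RBI assets = -99 billion.

-99 billion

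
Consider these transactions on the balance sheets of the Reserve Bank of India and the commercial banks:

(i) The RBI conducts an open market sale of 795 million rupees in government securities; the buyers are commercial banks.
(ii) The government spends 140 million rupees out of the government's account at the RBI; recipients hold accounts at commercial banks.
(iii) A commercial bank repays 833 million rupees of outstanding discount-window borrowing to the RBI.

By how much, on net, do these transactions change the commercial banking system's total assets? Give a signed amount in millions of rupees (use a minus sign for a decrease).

-693 million

OMO sale (to banks) 795 million rupees: just an asset swap on bank balance sheets → 0.
Government spending 140 million rupees: bank balance sheets expand → +140M.
Discount-window repayment 833 million rupees: bank balance sheets shrink → −833M.
Net: 0 + 140 − 833 = -693 million.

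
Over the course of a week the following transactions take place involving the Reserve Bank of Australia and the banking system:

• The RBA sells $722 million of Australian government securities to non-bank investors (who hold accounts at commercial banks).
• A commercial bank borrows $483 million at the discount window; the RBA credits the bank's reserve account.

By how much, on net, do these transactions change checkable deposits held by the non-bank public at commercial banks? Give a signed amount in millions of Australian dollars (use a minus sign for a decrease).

-$722 million

RBA balance sheet:
  Assets:      Securities −$722M, Loans to banks +$483M
  Liabilities: Bank reserves −$239M
Commercial banking system:
  Assets:      Reserves at CB −$239M
  Liabilities: Checkable deposits −$722M, Borrowings from CB +$483M
So the change in checkable deposits held by the non-bank public at commercial banks is -$722 million.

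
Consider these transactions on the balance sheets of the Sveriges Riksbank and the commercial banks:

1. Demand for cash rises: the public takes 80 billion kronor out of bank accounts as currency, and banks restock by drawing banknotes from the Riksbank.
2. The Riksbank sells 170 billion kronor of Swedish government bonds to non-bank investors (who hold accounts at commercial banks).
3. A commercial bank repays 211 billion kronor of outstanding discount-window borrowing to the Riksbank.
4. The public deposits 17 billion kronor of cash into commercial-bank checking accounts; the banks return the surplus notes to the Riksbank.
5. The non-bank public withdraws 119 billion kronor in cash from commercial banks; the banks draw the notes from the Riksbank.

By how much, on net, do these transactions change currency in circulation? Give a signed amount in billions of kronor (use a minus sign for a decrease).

+182 billion

Currency withdrawal 80 billion kronor: notes leave the central bank → +80B.
Asset sale (to non-banks) 170 billion kronor: no currency enters or leaves circulation → 0.
Discount-window repayment 211 billion kronor: no currency enters or leaves circulation → 0.
Currency deposit 17 billion kronor: notes return to the central bank → −17B.
Currency withdrawal 119 billion kronor: notes leave the central bank → +119B.
Net: 80 + 0 + 0 − 17 + 119 = +182 billion.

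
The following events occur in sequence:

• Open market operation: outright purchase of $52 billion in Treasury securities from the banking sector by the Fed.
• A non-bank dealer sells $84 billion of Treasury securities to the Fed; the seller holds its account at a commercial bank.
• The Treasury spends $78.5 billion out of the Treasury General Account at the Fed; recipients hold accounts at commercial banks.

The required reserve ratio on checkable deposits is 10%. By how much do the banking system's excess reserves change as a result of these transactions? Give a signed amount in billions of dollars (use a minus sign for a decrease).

OMO purchase (from banks) $52 billion: reserves +$52B, deposits 0.
Asset purchase (from non-banks) $84 billion: reserves +$84B, deposits +$84B.
Government spending $78.5 billion: reserves +$78.5B, deposits +$78.5B.
Totals: Δreserves = +$214.5B, Δdeposits = +$162.5B.
Δrequired reserves = 10% × +$162.5B = +$16.25B.
Δexcess reserves = Δreserves − Δrequired = +$214.5B − (+$16.25B) = +$198.25 billion.

+$198.25 billion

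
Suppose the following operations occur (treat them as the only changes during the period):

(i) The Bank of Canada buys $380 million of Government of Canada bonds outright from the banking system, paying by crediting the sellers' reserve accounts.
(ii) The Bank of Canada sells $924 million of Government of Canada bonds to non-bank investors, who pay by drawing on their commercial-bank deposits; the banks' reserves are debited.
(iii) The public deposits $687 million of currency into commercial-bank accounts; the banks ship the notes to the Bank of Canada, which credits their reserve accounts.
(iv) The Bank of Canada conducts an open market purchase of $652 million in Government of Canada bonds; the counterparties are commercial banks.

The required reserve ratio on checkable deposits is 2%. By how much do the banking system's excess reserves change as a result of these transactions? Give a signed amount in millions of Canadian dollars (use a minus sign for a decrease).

OMO purchase (from banks) $380 million: reserves +$380M, deposits 0.
Asset sale (to non-banks) $924 million: reserves −$924M, deposits −$924M.
Currency deposit $687 million: reserves +$687M, deposits +$687M.
OMO purchase (from banks) $652 million: reserves +$652M, deposits 0.
Totals: Δreserves = +$795M, Δdeposits = −$237M.
Δrequired reserves = 2% × −$237M = −$4.74M.
Δexcess reserves = Δreserves − Δrequired = +$795M − (−$4.74M) = +$799.74 million.

+$799.74 million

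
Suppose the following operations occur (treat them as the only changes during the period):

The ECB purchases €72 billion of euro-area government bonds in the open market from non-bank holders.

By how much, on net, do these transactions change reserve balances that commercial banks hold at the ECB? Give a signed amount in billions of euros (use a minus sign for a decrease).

Asset purchase (from non-banks) €72 billion: the ECB pays by crediting reserve accounts → +€72B.

+€72 billion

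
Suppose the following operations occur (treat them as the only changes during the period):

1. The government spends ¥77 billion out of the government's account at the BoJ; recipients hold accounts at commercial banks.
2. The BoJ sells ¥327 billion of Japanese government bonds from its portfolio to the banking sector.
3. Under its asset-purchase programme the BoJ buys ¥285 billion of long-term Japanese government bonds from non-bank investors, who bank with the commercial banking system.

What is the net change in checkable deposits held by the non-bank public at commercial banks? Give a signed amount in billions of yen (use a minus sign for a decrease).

+¥362 billion

BoJ balance sheet:
  Assets:      Securities −¥42B
  Liabilities: Bank reserves +¥35B, Government deposits −¥77B
Commercial banking system:
  Assets:      Reserves at CB +¥35B, Securities +¥327B
  Liabilities: Checkable deposits +¥362B
So the change in checkable deposits held by the non-bank public at commercial banks is +¥362 billion.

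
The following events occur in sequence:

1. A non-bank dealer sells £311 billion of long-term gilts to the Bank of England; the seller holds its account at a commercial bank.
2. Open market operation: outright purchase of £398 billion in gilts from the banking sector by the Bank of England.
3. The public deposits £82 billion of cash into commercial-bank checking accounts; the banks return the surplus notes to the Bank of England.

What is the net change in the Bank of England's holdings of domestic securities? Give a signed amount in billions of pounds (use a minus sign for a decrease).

Asset purchase (from non-banks) £311 billion: securities added to the Bank of England's portfolio → +£311B.
OMO purchase (from banks) £398 billion: securities added to the Bank of England's portfolio → +£398B.
Currency deposit £82 billion: the Bank of England's securities portfolio is untouched → 0.
Net: 311 + 398 + 0 = +£709 billion.

+£709 billion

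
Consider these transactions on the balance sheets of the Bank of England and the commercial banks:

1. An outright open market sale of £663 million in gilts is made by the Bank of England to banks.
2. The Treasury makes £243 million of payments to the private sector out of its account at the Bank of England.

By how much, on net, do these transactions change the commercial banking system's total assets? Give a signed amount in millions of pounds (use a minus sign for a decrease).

+£243 million

Bank of England balance sheet:
  Assets:      Securities −£663M
  Liabilities: Bank reserves −£420M, Government deposits −£243M
Commercial banking system:
  Assets:      Reserves at CB −£420M, Securities +£663M
  Liabilities: Checkable deposits +£243M
Change in total bank assets = +£243 million.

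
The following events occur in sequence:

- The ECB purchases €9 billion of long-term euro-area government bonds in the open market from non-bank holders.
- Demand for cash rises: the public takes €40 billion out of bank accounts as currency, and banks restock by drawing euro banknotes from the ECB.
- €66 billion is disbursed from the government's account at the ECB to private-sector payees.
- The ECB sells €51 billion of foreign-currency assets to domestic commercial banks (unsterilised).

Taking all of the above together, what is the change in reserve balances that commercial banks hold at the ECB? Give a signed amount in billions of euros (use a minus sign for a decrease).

Asset purchase (from non-banks) €9 billion: the ECB pays by crediting reserve accounts → +€9B.
Currency withdrawal €40 billion: banks swap reserves for currency → −€40B.
Government spending €66 billion: government payments flow into bank reserve accounts → +€66B.
FX sale €51 billion: the buying banks pay out of their reserve balances → −€51B.
Net: 9 − 40 + 66 − 51 = -€16 billion.

-€16 billion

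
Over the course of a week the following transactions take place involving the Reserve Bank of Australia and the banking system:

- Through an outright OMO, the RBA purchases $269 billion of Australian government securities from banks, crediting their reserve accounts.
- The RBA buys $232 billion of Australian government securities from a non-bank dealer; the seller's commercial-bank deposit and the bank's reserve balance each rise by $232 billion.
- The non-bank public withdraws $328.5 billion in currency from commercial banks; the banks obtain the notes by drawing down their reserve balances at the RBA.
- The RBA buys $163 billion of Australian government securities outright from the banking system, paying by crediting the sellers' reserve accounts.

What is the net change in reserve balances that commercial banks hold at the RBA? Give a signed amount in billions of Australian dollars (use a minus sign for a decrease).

+$335.5 billion

OMO purchase (from banks) $269 billion: the RBA pays by crediting reserve accounts → +$269B.
Asset purchase (from non-banks) $232 billion: the RBA pays by crediting reserve accounts → +$232B.
Currency withdrawal $328.5 billion: banks swap reserves for currency → −$328.5B.
OMO purchase (from banks) $163 billion: the RBA pays by crediting reserve accounts → +$163B.
Net: 269 + 232 − 328.5 + 163 = +$335.5 billion.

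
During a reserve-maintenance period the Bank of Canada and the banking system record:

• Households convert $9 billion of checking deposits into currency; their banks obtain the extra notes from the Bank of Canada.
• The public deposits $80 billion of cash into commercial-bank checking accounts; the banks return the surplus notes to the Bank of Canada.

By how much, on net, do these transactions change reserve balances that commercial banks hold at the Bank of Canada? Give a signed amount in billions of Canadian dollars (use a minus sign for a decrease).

+$71 billion

Currency withdrawal $9 billion: banks swap reserves for currency → −$9B.
Currency deposit $80 billion: returned notes are swapped for reserve credit → +$80B.
Net: −9 + 80 = +$71 billion.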